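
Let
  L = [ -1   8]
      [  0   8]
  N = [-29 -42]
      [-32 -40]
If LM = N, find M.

Since L multiplies M on the left, M = L⁻¹N.
det L = -8; the adjugate gives L⁻¹ = [[-1, 1], [0, 1/8]].
M = L⁻¹N = [[-1, 1], [0, 1/8]] · [[-29, -42], [-32, -40]] = [[-3, 2], [-4, -5]].

M = [[-3, 2], [-4, -5]]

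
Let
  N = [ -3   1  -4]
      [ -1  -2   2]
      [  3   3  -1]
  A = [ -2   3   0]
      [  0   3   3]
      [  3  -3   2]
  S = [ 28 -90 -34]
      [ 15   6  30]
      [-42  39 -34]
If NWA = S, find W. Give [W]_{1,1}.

-5

W = N⁻¹SA⁻¹ (apply N⁻¹ on the left and A⁻¹ on the right).
N has determinant 5; N⁻¹ = [[-4/5, -11/5, -6/5], [1, 3, 2], [3/5, 12/5, 7/5]].
A has determinant -3; A⁻¹ = [[-5, 2, -3], [-3, 4/3, -2], [3, -1, 2]].
N⁻¹S = [[-5, 12, 2], [-11, 6, -12], [-6, 15, 4]].
W = (N⁻¹S)A⁻¹ = [[-5, 4, -5], [1, -2, -3], [-3, 4, -4]].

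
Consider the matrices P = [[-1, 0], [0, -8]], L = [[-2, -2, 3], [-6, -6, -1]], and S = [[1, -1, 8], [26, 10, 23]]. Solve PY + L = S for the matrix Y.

Y = [[-3, -1, -5], [-4, -2, -3]]

PY = S − L = [[3, 1, 5], [32, 16, 24]].
Since P multiplies Y on the left, Y = P⁻¹(S − L).
P has determinant 8; P⁻¹ = [[-1, 0], [0, -1/8]].
Y = P⁻¹(S − L) = [[-3, -1, -5], [-4, -2, -3]].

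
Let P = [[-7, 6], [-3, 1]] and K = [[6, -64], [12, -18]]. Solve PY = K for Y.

Left-multiplying both sides by P⁻¹ gives Y = P⁻¹K.
P has determinant 11; P⁻¹ = [[1/11, -6/11], [3/11, -7/11]].
Y = P⁻¹K = [[1/11, -6/11], [3/11, -7/11]] · [[6, -64], [12, -18]] = [[-6, 4], [-6, -6]].

Y = [[-6, 4], [-6, -6]]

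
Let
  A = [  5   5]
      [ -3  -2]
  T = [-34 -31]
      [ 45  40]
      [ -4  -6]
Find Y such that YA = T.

A is on the right of Y, so right-multiply by A⁻¹: Y = TA⁻¹.
A has determinant 5; A⁻¹ = [[-2/5, -1], [3/5, 1]].
Y = TA⁻¹ = [[-34, -31], [45, 40], [-4, -6]] · [[-2/5, -1], [3/5, 1]] = [[-5, 3], [6, -5], [-2, -2]].

Y = [[-5, 3], [6, -5], [-2, -2]]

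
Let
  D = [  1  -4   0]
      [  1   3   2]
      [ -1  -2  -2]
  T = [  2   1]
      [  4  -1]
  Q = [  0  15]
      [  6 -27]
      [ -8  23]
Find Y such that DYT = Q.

Y = [[-2, -1], [-3, 1], [-3, 4]]

Isolating Y: multiply by D⁻¹ from the left and T⁻¹ from the right, so Y = D⁻¹QT⁻¹.
D has determinant -2; D⁻¹ = [[1, 4, 4], [0, 1, 1], [-1/2, -3, -7/2]].
det T = -6; the adjugate gives T⁻¹ = [[1/6, 1/6], [2/3, -1/3]].
D⁻¹Q = [[-8, -1], [-2, -4], [10, -7]].
Y = (D⁻¹Q)T⁻¹ = [[-2, -1], [-3, 1], [-3, 4]].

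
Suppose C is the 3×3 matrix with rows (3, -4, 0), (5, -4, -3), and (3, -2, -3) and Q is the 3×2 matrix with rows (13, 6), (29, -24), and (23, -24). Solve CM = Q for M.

M = [[-1, -6], [-4, -6], [-6, 6]]

Left-multiplying both sides by C⁻¹ gives M = C⁻¹Q.
det C = -6, so C⁻¹ = [[-1, 2, -2], [-1, 3/2, -3/2], [-1/3, 1, -4/3]].
M = C⁻¹Q = [[-1, 2, -2], [-1, 3/2, -3/2], [-1/3, 1, -4/3]] · [[13, 6], [29, -24], [23, -24]] = [[-1, -6], [-4, -6], [-6, 6]].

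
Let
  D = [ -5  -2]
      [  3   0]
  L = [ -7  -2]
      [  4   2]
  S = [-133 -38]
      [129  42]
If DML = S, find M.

M = [[-5, 2], [3, -5]]

M = D⁻¹SL⁻¹ (apply D⁻¹ on the left and L⁻¹ on the right).
D has determinant 6; D⁻¹ = [[0, 1/3], [-1/2, -5/6]].
det L = -6, so L⁻¹ = [[-1/3, -1/3], [2/3, 7/6]].
D⁻¹S = [[43, 14], [-41, -16]].
M = (D⁻¹S)L⁻¹ = [[-5, 2], [3, -5]].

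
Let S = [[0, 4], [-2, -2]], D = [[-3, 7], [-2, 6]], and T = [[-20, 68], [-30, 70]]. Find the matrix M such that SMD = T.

Left-multiply by S⁻¹ and right-multiply by D⁻¹: M = S⁻¹TD⁻¹.
S has determinant 8; S⁻¹ = [[-1/4, -1/2], [1/4, 0]].
D has determinant -4; D⁻¹ = [[-3/2, 7/4], [-1/2, 3/4]].
S⁻¹T = [[20, -52], [-5, 17]].
M = (S⁻¹T)D⁻¹ = [[-4, -4], [-1, 4]].

M = [[-4, -4], [-1, 4]]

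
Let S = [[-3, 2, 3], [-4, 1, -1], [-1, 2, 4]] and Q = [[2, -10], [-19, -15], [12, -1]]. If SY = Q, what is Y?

Since S multiplies Y on the left, Y = S⁻¹Q.
S has determinant -5; S⁻¹ = [[-6/5, 2/5, 1], [-17/5, 9/5, 3], [7/5, -4/5, -1]].
Y = S⁻¹Q = [[-6/5, 2/5, 1], [-17/5, 9/5, 3], [7/5, -4/5, -1]] · [[2, -10], [-19, -15], [12, -1]] = [[2, 5], [-5, 4], [6, -1]].

Y = [[2, 5], [-5, 4], [6, -1]]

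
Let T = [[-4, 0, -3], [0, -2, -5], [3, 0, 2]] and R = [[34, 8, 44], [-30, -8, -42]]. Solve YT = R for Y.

Y = [[-4, -4, 6], [6, 4, -2]]

Right-multiplying both sides by T⁻¹ gives Y = RT⁻¹.
T has determinant -2; T⁻¹ = [[2, 0, 3], [15/2, -1/2, 10], [-3, 0, -4]].
Y = RT⁻¹ = [[34, 8, 44], [-30, -8, -42]] · [[2, 0, 3], [15/2, -1/2, 10], [-3, 0, -4]] = [[-4, -4, 6], [6, 4, -2]].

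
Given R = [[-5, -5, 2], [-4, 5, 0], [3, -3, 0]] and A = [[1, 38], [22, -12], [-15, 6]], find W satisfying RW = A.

W = [[-3, -2], [2, -4], [-2, 4]]

Since R multiplies W on the left, W = R⁻¹A.
det R = -6; the adjugate gives R⁻¹ = [[0, 1, 5/3], [0, 1, 4/3], [1/2, 5, 15/2]].
W = R⁻¹A = [[0, 1, 5/3], [0, 1, 4/3], [1/2, 5, 15/2]] · [[1, 38], [22, -12], [-15, 6]] = [[-3, -2], [2, -4], [-2, 4]].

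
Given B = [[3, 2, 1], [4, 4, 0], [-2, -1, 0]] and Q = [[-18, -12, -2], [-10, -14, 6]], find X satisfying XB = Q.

X = [[-2, -1, 4], [6, -6, 2]]

Right-multiplying both sides by B⁻¹ gives X = QB⁻¹.
B has determinant 4; B⁻¹ = [[0, -1/4, -1], [0, 1/2, 1], [1, -1/4, 1]].
X = QB⁻¹ = [[-18, -12, -2], [-10, -14, 6]] · [[0, -1/4, -1], [0, 1/2, 1], [1, -1/4, 1]] = [[-2, -1, 4], [6, -6, 2]].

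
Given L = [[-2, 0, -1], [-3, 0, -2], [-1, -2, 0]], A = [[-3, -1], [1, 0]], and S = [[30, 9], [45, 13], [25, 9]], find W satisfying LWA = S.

W = [[5, 0], [2, 1], [-1, -3]]

Isolating W: multiply by L⁻¹ from the left and A⁻¹ from the right, so W = L⁻¹SA⁻¹.
det L = 2; the adjugate gives L⁻¹ = [[-2, 1, 0], [1, -1/2, -1/2], [3, -2, 0]].
A has determinant 1; A⁻¹ = [[0, 1], [-1, -3]].
L⁻¹S = [[-15, -5], [-5, -2], [0, 1]].
W = (L⁻¹S)A⁻¹ = [[5, 0], [2, 1], [-1, -3]].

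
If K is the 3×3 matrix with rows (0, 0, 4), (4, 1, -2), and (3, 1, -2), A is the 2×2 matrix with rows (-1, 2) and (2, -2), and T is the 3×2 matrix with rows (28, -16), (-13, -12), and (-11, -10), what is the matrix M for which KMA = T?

Left-multiply by K⁻¹ and right-multiply by A⁻¹: M = K⁻¹TA⁻¹.
det K = 4; the adjugate gives K⁻¹ = [[0, 1, -1], [1/2, -3, 4], [1/4, 0, 0]].
det A = -2; the adjugate gives A⁻¹ = [[1, 1], [1, 1/2]].
K⁻¹T = [[-2, -2], [9, -12], [7, -4]].
M = (K⁻¹T)A⁻¹ = [[-4, -3], [-3, 3], [3, 5]].

M = [[-4, -3], [-3, 3], [3, 5]]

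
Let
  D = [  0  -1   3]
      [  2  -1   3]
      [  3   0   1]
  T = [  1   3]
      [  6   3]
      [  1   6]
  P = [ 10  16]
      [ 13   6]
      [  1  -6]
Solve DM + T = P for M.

DM = P − T = [[9, 13], [7, 3], [0, -12]].
Left-multiplying both sides by D⁻¹ gives M = D⁻¹(P − T).
D has determinant 2; D⁻¹ = [[-1/2, 1/2, 0], [7/2, -9/2, 3], [3/2, -3/2, 1]].
M = D⁻¹(P − T) = [[-1, -5], [0, -4], [3, 3]].

M = [[-1, -5], [0, -4], [3, 3]]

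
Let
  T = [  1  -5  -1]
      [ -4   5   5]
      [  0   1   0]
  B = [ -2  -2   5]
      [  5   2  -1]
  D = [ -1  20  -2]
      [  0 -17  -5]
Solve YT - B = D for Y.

YT = D + B = [[-3, 18, 3], [5, -15, -6]].
Right-multiplying both sides by T⁻¹ gives Y = (D + B)T⁻¹.
det T = -1, so T⁻¹ = [[5, 1, 20], [0, 0, 1], [4, 1, 15]].
Y = (D + B)T⁻¹ = [[-3, 0, 3], [1, -1, -5]].

Y = [[-3, 0, 3], [1, -1, -5]]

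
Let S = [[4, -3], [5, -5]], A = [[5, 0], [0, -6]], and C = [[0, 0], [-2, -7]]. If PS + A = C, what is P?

PS = C − A = [[-5, 0], [-2, -1]].
Since S sits to the right of P, P = (C − A)S⁻¹.
det S = -5, so S⁻¹ = [[1, -3/5], [1, -4/5]].
P = (C − A)S⁻¹ = [[-5, 3], [-3, 2]].

P = [[-5, 3], [-3, 2]]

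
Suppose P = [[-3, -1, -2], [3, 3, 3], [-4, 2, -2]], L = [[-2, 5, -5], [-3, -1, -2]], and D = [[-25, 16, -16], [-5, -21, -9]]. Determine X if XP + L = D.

X = [[2, 1, 5], [3, -3, -4]]

XP = D − L = [[-23, 11, -11], [-2, -20, -7]].
Since P sits to the right of X, X = (D − L)P⁻¹.
det P = 6, so P⁻¹ = [[-2, -1, 1/2], [-1, -1/3, 1/2], [3, 5/3, -1]].
X = (D − L)P⁻¹ = [[2, 1, 5], [3, -3, -4]].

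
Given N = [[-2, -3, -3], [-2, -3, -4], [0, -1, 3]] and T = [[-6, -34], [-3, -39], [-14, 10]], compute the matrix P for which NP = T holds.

P = [[0, 2], [5, 5], [-3, 5]]

N is on the left of P, so left-multiply by N⁻¹: P = N⁻¹T.
det N = 2, so N⁻¹ = [[-13/2, 6, 3/2], [3, -3, -1], [1, -1, 0]].
P = N⁻¹T = [[-13/2, 6, 3/2], [3, -3, -1], [1, -1, 0]] · [[-6, -34], [-3, -39], [-14, 10]] = [[0, 2], [5, 5], [-3, 5]].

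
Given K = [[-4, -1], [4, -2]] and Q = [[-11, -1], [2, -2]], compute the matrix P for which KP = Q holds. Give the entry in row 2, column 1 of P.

Left-multiplying both sides by K⁻¹ gives P = K⁻¹Q.
det K = 12, so K⁻¹ = [[-1/6, 1/12], [-1/3, -1/3]].
P = K⁻¹Q = [[-1/6, 1/12], [-1/3, -1/3]] · [[-11, -1], [2, -2]] = [[2, 0], [3, 1]].

3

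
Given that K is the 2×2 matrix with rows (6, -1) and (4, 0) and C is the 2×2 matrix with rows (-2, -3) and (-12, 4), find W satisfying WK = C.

Since K sits to the right of W, W = CK⁻¹.
K has determinant 4; K⁻¹ = [[0, 1/4], [-1, 3/2]].
W = CK⁻¹ = [[-2, -3], [-12, 4]] · [[0, 1/4], [-1, 3/2]] = [[3, -5], [-4, 3]].

W = [[3, -5], [-4, 3]]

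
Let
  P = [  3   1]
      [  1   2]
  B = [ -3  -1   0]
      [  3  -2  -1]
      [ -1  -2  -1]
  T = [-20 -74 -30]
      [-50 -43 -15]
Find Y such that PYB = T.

Isolating Y: multiply by P⁻¹ from the left and B⁻¹ from the right, so Y = P⁻¹TB⁻¹.
P has determinant 5; P⁻¹ = [[2/5, -1/5], [-1/5, 3/5]].
det B = -4, so B⁻¹ = [[0, 1/4, -1/4], [-1, -3/4, 3/4], [2, 5/4, -9/4]].
P⁻¹T = [[2, -21, -9], [-26, -11, -3]].
Y = (P⁻¹T)B⁻¹ = [[3, 5, 4], [5, -2, 5]].

Y = [[3, 5, 4], [5, -2, 5]]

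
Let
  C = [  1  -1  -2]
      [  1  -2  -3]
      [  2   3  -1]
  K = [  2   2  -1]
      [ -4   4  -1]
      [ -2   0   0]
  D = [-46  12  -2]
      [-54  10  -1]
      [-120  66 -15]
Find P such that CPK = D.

P = [[1, -1, 5], [-1, 5, 2], [2, -5, -5]]

Isolating P: multiply by C⁻¹ from the left and K⁻¹ from the right, so P = C⁻¹DK⁻¹.
det C = 2; the adjugate gives C⁻¹ = [[11/2, -7/2, -1/2], [-5/2, 3/2, 1/2], [7/2, -5/2, -1/2]].
K has determinant -4; K⁻¹ = [[0, 0, -1/2], [-1/2, 1/2, -3/2], [-2, 1, -4]].
C⁻¹D = [[-4, -2, 0], [-26, 18, -4], [34, -16, 3]].
P = (C⁻¹D)K⁻¹ = [[1, -1, 5], [-1, 5, 2], [2, -5, -5]].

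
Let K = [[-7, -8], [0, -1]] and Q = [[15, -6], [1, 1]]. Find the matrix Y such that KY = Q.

K is on the left of Y, so left-multiply by K⁻¹: Y = K⁻¹Q.
det K = 7, so K⁻¹ = [[-1/7, 8/7], [0, -1]].
Y = K⁻¹Q = [[-1/7, 8/7], [0, -1]] · [[15, -6], [1, 1]] = [[-1, 2], [-1, -1]].

Y = [[-1, 2], [-1, -1]]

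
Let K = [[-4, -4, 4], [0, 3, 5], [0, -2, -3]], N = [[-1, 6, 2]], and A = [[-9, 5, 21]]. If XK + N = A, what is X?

XK = A − N = [[-8, -1, 19]].
K is on the right of X, so right-multiply by K⁻¹: X = (A − N)K⁻¹.
K has determinant -4; K⁻¹ = [[-1/4, 5, 8], [0, -3, -5], [0, 2, 3]].
X = (A − N)K⁻¹ = [[2, 1, -2]].

X = [[2, 1, -2]]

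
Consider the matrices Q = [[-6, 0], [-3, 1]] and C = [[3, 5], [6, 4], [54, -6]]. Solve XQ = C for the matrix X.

Q is on the right of X, so right-multiply by Q⁻¹: X = CQ⁻¹.
Q has determinant -6; Q⁻¹ = [[-1/6, 0], [-1/2, 1]].
X = CQ⁻¹ = [[3, 5], [6, 4], [54, -6]] · [[-1/6, 0], [-1/2, 1]] = [[-3, 5], [-3, 4], [-6, -6]].

X = [[-3, 5], [-3, 4], [-6, -6]]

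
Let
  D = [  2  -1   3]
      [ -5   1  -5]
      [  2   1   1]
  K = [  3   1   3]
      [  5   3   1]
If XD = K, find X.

X = [[2, 1, 2], [-2, -1, 2]]

Since D sits to the right of X, X = KD⁻¹.
det D = -4, so D⁻¹ = [[-3/2, -1, -1/2], [5/4, 1, 5/4], [7/4, 1, 3/4]].
X = KD⁻¹ = [[3, 1, 3], [5, 3, 1]] · [[-3/2, -1, -1/2], [5/4, 1, 5/4], [7/4, 1, 3/4]] = [[2, 1, 2], [-2, -1, 2]].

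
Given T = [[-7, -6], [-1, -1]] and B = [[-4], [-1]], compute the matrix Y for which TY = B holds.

Y = [[-2], [3]]

T is on the left of Y, so left-multiply by T⁻¹: Y = T⁻¹B.
det T = 1; the adjugate gives T⁻¹ = [[-1, 6], [1, -7]].
Y = T⁻¹B = [[-1, 6], [1, -7]] · [[-4], [-1]] = [[-2], [3]].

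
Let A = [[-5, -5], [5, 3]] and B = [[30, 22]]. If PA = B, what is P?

A is on the right of P, so right-multiply by A⁻¹: P = BA⁻¹.
det A = 10, so A⁻¹ = [[3/10, 1/2], [-1/2, -1/2]].
P = BA⁻¹ = [[30, 22]] · [[3/10, 1/2], [-1/2, -1/2]] = [[-2, 4]].

P = [[-2, 4]]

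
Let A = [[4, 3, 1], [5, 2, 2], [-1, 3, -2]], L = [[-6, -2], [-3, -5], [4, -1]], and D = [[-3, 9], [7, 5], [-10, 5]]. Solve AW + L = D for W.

W = [[4, 4], [-4, 0], [-1, -5]]

AW = D − L = [[3, 11], [10, 10], [-14, 6]].
Left-multiplying both sides by A⁻¹ gives W = A⁻¹(D − L).
det A = 1; the adjugate gives A⁻¹ = [[-10, 9, 4], [8, -7, -3], [17, -15, -7]].
W = A⁻¹(D − L) = [[4, 4], [-4, 0], [-1, -5]].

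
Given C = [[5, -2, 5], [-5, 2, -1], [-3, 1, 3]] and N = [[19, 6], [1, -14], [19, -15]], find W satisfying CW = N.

W = [[-2, 2], [-2, -3], [5, -2]]

Left-multiplying both sides by C⁻¹ gives W = C⁻¹N.
det C = 4, so C⁻¹ = [[7/4, 11/4, -2], [9/2, 15/2, -5], [1/4, 1/4, 0]].
W = C⁻¹N = [[7/4, 11/4, -2], [9/2, 15/2, -5], [1/4, 1/4, 0]] · [[19, 6], [1, -14], [19, -15]] = [[-2, 2], [-2, -3], [5, -2]].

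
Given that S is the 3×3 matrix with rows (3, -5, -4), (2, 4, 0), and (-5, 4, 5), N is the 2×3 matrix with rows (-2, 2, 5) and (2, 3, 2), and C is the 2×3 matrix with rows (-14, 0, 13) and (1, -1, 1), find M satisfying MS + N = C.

MS = C − N = [[-12, -2, 8], [-1, -4, -1]].
Right-multiplying both sides by S⁻¹ gives M = (C − N)S⁻¹.
S has determinant -2; S⁻¹ = [[-10, -9/2, -8], [5, 5/2, 4], [-14, -13/2, -11]].
M = (C − N)S⁻¹ = [[-2, -3, 0], [4, 1, 3]].

M = [[-2, -3, 0], [4, 1, 3]]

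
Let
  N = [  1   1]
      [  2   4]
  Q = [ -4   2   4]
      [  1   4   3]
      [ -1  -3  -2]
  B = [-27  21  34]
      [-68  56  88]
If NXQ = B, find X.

X = [[5, 4, 4], [2, 0, -1]]

X = N⁻¹BQ⁻¹ (apply N⁻¹ on the left and Q⁻¹ on the right).
det N = 2, so N⁻¹ = [[2, -1/2], [-1, 1/2]].
Q has determinant -2; Q⁻¹ = [[-1/2, 4, 5], [1/2, -6, -8], [-1/2, 7, 9]].
N⁻¹B = [[-20, 14, 24], [-7, 7, 10]].
X = (N⁻¹B)Q⁻¹ = [[5, 4, 4], [2, 0, -1]].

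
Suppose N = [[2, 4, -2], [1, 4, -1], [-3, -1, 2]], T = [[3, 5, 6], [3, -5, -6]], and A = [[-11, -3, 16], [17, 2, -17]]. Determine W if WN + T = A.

WN = A − T = [[-14, -8, 10], [14, 7, -11]].
N is on the right of W, so right-multiply by N⁻¹: W = (A − T)N⁻¹.
det N = -4; the adjugate gives N⁻¹ = [[-7/4, 3/2, -1], [-1/4, 1/2, 0], [-11/4, 5/2, -1]].
W = (A − T)N⁻¹ = [[-1, 0, 4], [4, -3, -3]].

W = [[-1, 0, 4], [4, -3, -3]]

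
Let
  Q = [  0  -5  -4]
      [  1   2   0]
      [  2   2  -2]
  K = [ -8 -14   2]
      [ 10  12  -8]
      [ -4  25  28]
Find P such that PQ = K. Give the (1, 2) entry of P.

Right-multiplying both sides by Q⁻¹ gives P = KQ⁻¹.
Q has determinant -2; Q⁻¹ = [[2, 9, -4], [-1, -4, 2], [1, 5, -5/2]].
P = KQ⁻¹ = [[-8, -14, 2], [10, 12, -8], [-4, 25, 28]] · [[2, 9, -4], [-1, -4, 2], [1, 5, -5/2]] = [[0, -6, -1], [0, 2, 4], [-5, 4, -4]].

-6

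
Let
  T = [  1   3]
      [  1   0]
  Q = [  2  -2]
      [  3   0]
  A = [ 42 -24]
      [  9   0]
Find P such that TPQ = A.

P = T⁻¹AQ⁻¹ (apply T⁻¹ on the left and Q⁻¹ on the right).
det T = -3; the adjugate gives T⁻¹ = [[0, 1], [1/3, -1/3]].
det Q = 6, so Q⁻¹ = [[0, 1/3], [-1/2, 1/3]].
T⁻¹A = [[9, 0], [11, -8]].
P = (T⁻¹A)Q⁻¹ = [[0, 3], [4, 1]].

P = [[0, 3], [4, 1]]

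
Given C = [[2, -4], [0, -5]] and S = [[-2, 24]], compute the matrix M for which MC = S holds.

M = [[-1, -4]]

C is on the right of M, so right-multiply by C⁻¹: M = SC⁻¹.
C has determinant -10; C⁻¹ = [[1/2, -2/5], [0, -1/5]].
M = SC⁻¹ = [[-2, 24]] · [[1/2, -2/5], [0, -1/5]] = [[-1, -4]].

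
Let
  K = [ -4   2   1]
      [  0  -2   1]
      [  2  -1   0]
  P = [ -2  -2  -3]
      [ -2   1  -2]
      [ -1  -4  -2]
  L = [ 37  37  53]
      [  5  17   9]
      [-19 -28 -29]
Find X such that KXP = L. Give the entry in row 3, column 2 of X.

-1

X = K⁻¹LP⁻¹ (apply K⁻¹ on the left and P⁻¹ on the right).
K has determinant 4; K⁻¹ = [[1/4, -1/4, 1], [1/2, -1/2, 1], [1, 0, 2]].
P has determinant -3; P⁻¹ = [[10/3, -8/3, -7/3], [2/3, -1/3, -2/3], [-3, 2, 2]].
K⁻¹L = [[-11, -23, -18], [-3, -18, -7], [-1, -19, -5]].
X = (K⁻¹L)P⁻¹ = [[2, 1, 5], [-1, 0, 5], [-1, -1, 5]].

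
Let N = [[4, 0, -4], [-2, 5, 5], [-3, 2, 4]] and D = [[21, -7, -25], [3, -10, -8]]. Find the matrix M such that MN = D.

N is on the right of M, so right-multiply by N⁻¹: M = DN⁻¹.
det N = -4, so N⁻¹ = [[-5/2, 2, -5], [7/4, -1, 3], [-11/4, 2, -5]].
M = DN⁻¹ = [[21, -7, -25], [3, -10, -8]] · [[-5/2, 2, -5], [7/4, -1, 3], [-11/4, 2, -5]] = [[4, -1, -1], [-3, 0, -5]].

M = [[4, -1, -1], [-3, 0, -5]]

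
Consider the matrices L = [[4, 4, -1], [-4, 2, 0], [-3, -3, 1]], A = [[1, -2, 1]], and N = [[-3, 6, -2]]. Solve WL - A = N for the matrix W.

WL = N + A = [[-2, 4, -1]].
L is on the right of W, so right-multiply by L⁻¹: W = (N + A)L⁻¹.
L has determinant 6; L⁻¹ = [[1/3, -1/6, 1/3], [2/3, 1/6, 2/3], [3, 0, 4]].
W = (N + A)L⁻¹ = [[-1, 1, -2]].

W = [[-1, 1, -2]]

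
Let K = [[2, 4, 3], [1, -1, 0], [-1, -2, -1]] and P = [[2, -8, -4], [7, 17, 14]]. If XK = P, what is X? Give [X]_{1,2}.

4

K is on the right of X, so right-multiply by K⁻¹: X = PK⁻¹.
K has determinant -3; K⁻¹ = [[-1/3, 2/3, -1], [-1/3, -1/3, -1], [1, 0, 2]].
X = PK⁻¹ = [[2, -8, -4], [7, 17, 14]] · [[-1/3, 2/3, -1], [-1/3, -1/3, -1], [1, 0, 2]] = [[-2, 4, -2], [6, -1, 4]].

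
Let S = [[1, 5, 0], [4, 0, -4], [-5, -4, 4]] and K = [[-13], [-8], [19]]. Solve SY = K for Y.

Y = [[-3], [-2], [-1]]

Left-multiplying both sides by S⁻¹ gives Y = S⁻¹K.
det S = 4; the adjugate gives S⁻¹ = [[-4, -5, -5], [1, 1, 1], [-4, -21/4, -5]].
Y = S⁻¹K = [[-4, -5, -5], [1, 1, 1], [-4, -21/4, -5]] · [[-13], [-8], [19]] = [[-3], [-2], [-1]].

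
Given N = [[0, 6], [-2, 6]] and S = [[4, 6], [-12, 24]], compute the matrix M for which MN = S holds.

Since N sits to the right of M, M = SN⁻¹.
N has determinant 12; N⁻¹ = [[1/2, -1/2], [1/6, 0]].
M = SN⁻¹ = [[4, 6], [-12, 24]] · [[1/2, -1/2], [1/6, 0]] = [[3, -2], [-2, 6]].

M = [[3, -2], [-2, 6]]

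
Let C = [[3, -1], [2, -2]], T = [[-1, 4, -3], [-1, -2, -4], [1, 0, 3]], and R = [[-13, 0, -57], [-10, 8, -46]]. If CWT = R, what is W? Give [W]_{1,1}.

2

W = C⁻¹RT⁻¹ (apply C⁻¹ on the left and T⁻¹ on the right).
C has determinant -4; C⁻¹ = [[1/2, -1/4], [1/2, -3/4]].
det T = -4, so T⁻¹ = [[3/2, 3, 11/2], [1/4, 0, 1/4], [-1/2, -1, -3/2]].
C⁻¹R = [[-4, -2, -17], [1, -6, 6]].
W = (C⁻¹R)T⁻¹ = [[2, 5, 3], [-3, -3, -5]].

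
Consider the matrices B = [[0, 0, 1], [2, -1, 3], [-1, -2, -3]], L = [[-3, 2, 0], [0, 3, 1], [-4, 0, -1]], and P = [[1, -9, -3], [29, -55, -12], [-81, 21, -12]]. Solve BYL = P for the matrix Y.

Y = B⁻¹PL⁻¹ (apply B⁻¹ on the left and L⁻¹ on the right).
det B = -5, so B⁻¹ = [[-9/5, 2/5, -1/5], [-3/5, -1/5, -2/5], [1, 0, 0]].
det L = 1; the adjugate gives L⁻¹ = [[-3, 2, 2], [-4, 3, 3], [12, -8, -9]].
B⁻¹P = [[26, -10, 3], [26, 8, 9], [1, -9, -3]].
Y = (B⁻¹P)L⁻¹ = [[-2, -2, -5], [-2, 4, -5], [-3, -1, 2]].

Y = [[-2, -2, -5], [-2, 4, -5], [-3, -1, 2]]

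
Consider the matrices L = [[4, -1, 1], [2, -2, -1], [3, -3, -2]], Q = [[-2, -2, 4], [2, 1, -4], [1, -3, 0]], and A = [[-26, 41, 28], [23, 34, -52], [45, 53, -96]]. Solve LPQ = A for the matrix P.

Isolating P: multiply by L⁻¹ from the left and Q⁻¹ from the right, so P = L⁻¹AQ⁻¹.
det L = 3, so L⁻¹ = [[1/3, -5/3, 1], [1/3, -11/3, 2], [0, 3, -2]].
det Q = 4; the adjugate gives Q⁻¹ = [[-3, -3, 1], [-1, -1, 0], [-7/4, -2, 1/2]].
L⁻¹A = [[-2, 10, 0], [-3, -5, 8], [-21, -4, 36]].
P = (L⁻¹A)Q⁻¹ = [[-4, -4, -2], [0, -2, 1], [4, -5, -3]].

P = [[-4, -4, -2], [0, -2, 1], [4, -5, -3]]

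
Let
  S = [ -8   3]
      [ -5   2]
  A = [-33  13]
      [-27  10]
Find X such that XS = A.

X = [[1, 5], [4, -1]]

Right-multiplying both sides by S⁻¹ gives X = AS⁻¹.
det S = -1; the adjugate gives S⁻¹ = [[-2, 3], [-5, 8]].
X = AS⁻¹ = [[-33, 13], [-27, 10]] · [[-2, 3], [-5, 8]] = [[1, 5], [4, -1]].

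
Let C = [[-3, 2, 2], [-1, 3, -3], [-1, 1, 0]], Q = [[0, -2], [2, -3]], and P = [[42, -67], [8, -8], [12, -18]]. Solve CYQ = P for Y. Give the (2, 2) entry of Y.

Isolating Y: multiply by C⁻¹ from the left and Q⁻¹ from the right, so Y = C⁻¹PQ⁻¹.
det C = 1, so C⁻¹ = [[3, 2, -12], [3, 2, -11], [2, 1, -7]].
det Q = 4; the adjugate gives Q⁻¹ = [[-3/4, 1/2], [-1/2, 0]].
C⁻¹P = [[-2, -1], [10, -19], [8, -16]].
Y = (C⁻¹P)Q⁻¹ = [[2, -1], [2, 5], [2, 4]].

5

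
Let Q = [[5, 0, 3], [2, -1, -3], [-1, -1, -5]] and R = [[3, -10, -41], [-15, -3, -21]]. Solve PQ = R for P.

Q is on the right of P, so right-multiply by Q⁻¹: P = RQ⁻¹.
Q has determinant 1; Q⁻¹ = [[2, -3, 3], [13, -22, 21], [-3, 5, -5]].
P = RQ⁻¹ = [[3, -10, -41], [-15, -3, -21]] · [[2, -3, 3], [13, -22, 21], [-3, 5, -5]] = [[-1, 6, 4], [-6, 6, -3]].

P = [[-1, 6, 4], [-6, 6, -3]]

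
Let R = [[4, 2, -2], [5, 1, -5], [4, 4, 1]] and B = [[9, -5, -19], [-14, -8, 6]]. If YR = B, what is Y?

Y = [[5, 1, -4], [1, -2, -2]]

R is on the right of Y, so right-multiply by R⁻¹: Y = BR⁻¹.
R has determinant 2; R⁻¹ = [[21/2, -5, -4], [-25/2, 6, 5], [8, -4, -3]].
Y = BR⁻¹ = [[9, -5, -19], [-14, -8, 6]] · [[21/2, -5, -4], [-25/2, 6, 5], [8, -4, -3]] = [[5, 1, -4], [1, -2, -2]].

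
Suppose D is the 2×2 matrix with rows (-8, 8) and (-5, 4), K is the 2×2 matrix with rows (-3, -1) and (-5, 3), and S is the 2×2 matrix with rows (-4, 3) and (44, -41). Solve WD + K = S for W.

W = [[2, -3], [-3, -5]]

WD = S − K = [[-1, 4], [49, -44]].
Right-multiplying both sides by D⁻¹ gives W = (S − K)D⁻¹.
det D = 8, so D⁻¹ = [[1/2, -1], [5/8, -1]].
W = (S − K)D⁻¹ = [[2, -3], [-3, -5]].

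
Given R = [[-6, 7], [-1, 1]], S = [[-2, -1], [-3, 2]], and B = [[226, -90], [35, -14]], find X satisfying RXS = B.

X = [[2, 5], [-2, -4]]

Left-multiply by R⁻¹ and right-multiply by S⁻¹: X = R⁻¹BS⁻¹.
det R = 1, so R⁻¹ = [[1, -7], [1, -6]].
S has determinant -7; S⁻¹ = [[-2/7, -1/7], [-3/7, 2/7]].
R⁻¹B = [[-19, 8], [16, -6]].
X = (R⁻¹B)S⁻¹ = [[2, 5], [-2, -4]].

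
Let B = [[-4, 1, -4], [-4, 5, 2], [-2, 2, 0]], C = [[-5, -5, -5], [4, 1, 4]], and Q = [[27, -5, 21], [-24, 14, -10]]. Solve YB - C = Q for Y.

Y = [[-4, 0, -3], [2, 1, 4]]

YB = Q + C = [[22, -10, 16], [-20, 15, -6]].
Right-multiplying both sides by B⁻¹ gives Y = (Q + C)B⁻¹.
B has determinant 4; B⁻¹ = [[-1, -2, 11/2], [-1, -2, 6], [1/2, 3/2, -4]].
Y = (Q + C)B⁻¹ = [[-4, 0, -3], [2, 1, 4]].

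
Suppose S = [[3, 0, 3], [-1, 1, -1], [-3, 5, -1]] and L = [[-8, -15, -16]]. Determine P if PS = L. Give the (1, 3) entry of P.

S is on the right of P, so right-multiply by S⁻¹: P = LS⁻¹.
det S = 6; the adjugate gives S⁻¹ = [[2/3, 5/2, -1/2], [1/3, 1, 0], [-1/3, -5/2, 1/2]].
P = LS⁻¹ = [[-8, -15, -16]] · [[2/3, 5/2, -1/2], [1/3, 1, 0], [-1/3, -5/2, 1/2]] = [[-5, 5, -4]].

-4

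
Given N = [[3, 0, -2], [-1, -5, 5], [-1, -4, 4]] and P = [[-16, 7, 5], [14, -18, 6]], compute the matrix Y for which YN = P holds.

Since N sits to the right of Y, Y = PN⁻¹.
det N = 2, so N⁻¹ = [[0, 4, -5], [-1/2, 5, -13/2], [-1/2, 6, -15/2]].
Y = PN⁻¹ = [[-16, 7, 5], [14, -18, 6]] · [[0, 4, -5], [-1/2, 5, -13/2], [-1/2, 6, -15/2]] = [[-6, 1, -3], [6, 2, 2]].

Y = [[-6, 1, -3], [6, 2, 2]]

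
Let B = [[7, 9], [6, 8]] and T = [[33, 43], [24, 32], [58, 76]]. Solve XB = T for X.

Right-multiplying both sides by B⁻¹ gives X = TB⁻¹.
det B = 2; the adjugate gives B⁻¹ = [[4, -9/2], [-3, 7/2]].
X = TB⁻¹ = [[33, 43], [24, 32], [58, 76]] · [[4, -9/2], [-3, 7/2]] = [[3, 2], [0, 4], [4, 5]].

X = [[3, 2], [0, 4], [4, 5]]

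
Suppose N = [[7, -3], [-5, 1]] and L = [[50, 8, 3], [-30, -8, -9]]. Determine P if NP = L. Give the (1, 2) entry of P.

Left-multiplying both sides by N⁻¹ gives P = N⁻¹L.
det N = -8, so N⁻¹ = [[-1/8, -3/8], [-5/8, -7/8]].
P = N⁻¹L = [[-1/8, -3/8], [-5/8, -7/8]] · [[50, 8, 3], [-30, -8, -9]] = [[5, 2, 3], [-5, 2, 6]].

2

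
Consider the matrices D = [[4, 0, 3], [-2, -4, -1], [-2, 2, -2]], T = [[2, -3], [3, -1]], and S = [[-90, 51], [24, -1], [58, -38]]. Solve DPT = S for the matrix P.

P = [[-3, -3], [2, 0], [1, -4]]

Left-multiply by D⁻¹ and right-multiply by T⁻¹: P = D⁻¹ST⁻¹.
det D = 4, so D⁻¹ = [[5/2, 3/2, 3], [-1/2, -1/2, -1/2], [-3, -2, -4]].
det T = 7, so T⁻¹ = [[-1/7, 3/7], [-3/7, 2/7]].
D⁻¹S = [[-15, 12], [4, -6], [-10, 1]].
P = (D⁻¹S)T⁻¹ = [[-3, -3], [2, 0], [1, -4]].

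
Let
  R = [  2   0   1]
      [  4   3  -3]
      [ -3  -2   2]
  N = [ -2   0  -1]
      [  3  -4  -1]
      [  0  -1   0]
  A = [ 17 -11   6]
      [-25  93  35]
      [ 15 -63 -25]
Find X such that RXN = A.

X = [[-4, -1, 1], [1, -2, -2], [1, 3, 5]]

Left-multiply by R⁻¹ and right-multiply by N⁻¹: X = R⁻¹AN⁻¹.
det R = 1; the adjugate gives R⁻¹ = [[0, -2, -3], [1, 7, 10], [1, 4, 6]].
det N = 5, so N⁻¹ = [[-1/5, 1/5, -4/5], [0, 0, -1], [-3/5, -2/5, 8/5]].
R⁻¹A = [[5, 3, 5], [-8, 10, 1], [7, -17, -4]].
X = (R⁻¹A)N⁻¹ = [[-4, -1, 1], [1, -2, -2], [1, 3, 5]].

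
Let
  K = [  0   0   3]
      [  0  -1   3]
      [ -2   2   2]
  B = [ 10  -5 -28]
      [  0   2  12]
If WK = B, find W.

W = [[-1, -5, -5], [6, -2, 0]]

Since K sits to the right of W, W = BK⁻¹.
K has determinant -6; K⁻¹ = [[4/3, -1, -1/2], [1, -1, 0], [1/3, 0, 0]].
W = BK⁻¹ = [[10, -5, -28], [0, 2, 12]] · [[4/3, -1, -1/2], [1, -1, 0], [1/3, 0, 0]] = [[-1, -5, -5], [6, -2, 0]].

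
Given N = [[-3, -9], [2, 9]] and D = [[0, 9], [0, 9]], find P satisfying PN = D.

P = [[2, 3], [2, 3]]

N is on the right of P, so right-multiply by N⁻¹: P = DN⁻¹.
N has determinant -9; N⁻¹ = [[-1, -1], [2/9, 1/3]].
P = DN⁻¹ = [[0, 9], [0, 9]] · [[-1, -1], [2/9, 1/3]] = [[2, 3], [2, 3]].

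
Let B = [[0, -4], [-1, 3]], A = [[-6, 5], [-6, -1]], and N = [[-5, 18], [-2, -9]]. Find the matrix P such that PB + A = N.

P = [[-4, -1], [-1, -4]]

PB = N − A = [[1, 13], [4, -8]].
B is on the right of P, so right-multiply by B⁻¹: P = (N − A)B⁻¹.
B has determinant -4; B⁻¹ = [[-3/4, -1], [-1/4, 0]].
P = (N − A)B⁻¹ = [[-4, -1], [-1, -4]].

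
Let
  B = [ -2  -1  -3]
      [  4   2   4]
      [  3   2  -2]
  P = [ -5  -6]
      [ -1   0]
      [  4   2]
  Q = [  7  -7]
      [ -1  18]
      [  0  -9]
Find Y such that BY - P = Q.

BY = Q + P = [[2, -13], [-2, 18], [4, -7]].
Left-multiplying both sides by B⁻¹ gives Y = B⁻¹(Q + P).
det B = -2; the adjugate gives B⁻¹ = [[6, 4, -1], [-10, -13/2, 2], [-1, -1/2, 0]].
Y = B⁻¹(Q + P) = [[0, 1], [1, -1], [-1, 4]].

Y = [[0, 1], [1, -1], [-1, 4]]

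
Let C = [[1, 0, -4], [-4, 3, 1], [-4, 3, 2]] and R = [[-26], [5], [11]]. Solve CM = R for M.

M = [[-2], [-3], [6]]

Since C multiplies M on the left, M = C⁻¹R.
C has determinant 3; C⁻¹ = [[1, -4, 4], [4/3, -14/3, 5], [0, -1, 1]].
M = C⁻¹R = [[1, -4, 4], [4/3, -14/3, 5], [0, -1, 1]] · [[-26], [5], [11]] = [[-2], [-3], [6]].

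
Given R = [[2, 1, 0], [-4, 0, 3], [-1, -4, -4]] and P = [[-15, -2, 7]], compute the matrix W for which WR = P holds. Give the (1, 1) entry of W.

Since R sits to the right of W, W = PR⁻¹.
det R = 5, so R⁻¹ = [[12/5, 4/5, 3/5], [-19/5, -8/5, -6/5], [16/5, 7/5, 4/5]].
W = PR⁻¹ = [[-15, -2, 7]] · [[12/5, 4/5, 3/5], [-19/5, -8/5, -6/5], [16/5, 7/5, 4/5]] = [[-6, 1, -1]].

-6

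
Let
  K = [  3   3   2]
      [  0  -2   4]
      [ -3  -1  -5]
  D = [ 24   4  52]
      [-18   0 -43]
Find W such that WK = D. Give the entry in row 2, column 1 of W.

K is on the right of W, so right-multiply by K⁻¹: W = DK⁻¹.
K has determinant -6; K⁻¹ = [[-7/3, -13/6, -8/3], [2, 3/2, 2], [1, 1, 1]].
W = DK⁻¹ = [[24, 4, 52], [-18, 0, -43]] · [[-7/3, -13/6, -8/3], [2, 3/2, 2], [1, 1, 1]] = [[4, 6, -4], [-1, -4, 5]].

-1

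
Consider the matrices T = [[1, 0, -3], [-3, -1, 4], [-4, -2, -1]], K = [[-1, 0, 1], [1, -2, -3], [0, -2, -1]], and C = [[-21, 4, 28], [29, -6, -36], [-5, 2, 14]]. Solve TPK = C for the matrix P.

P = [[1, 1, 0], [2, 1, -3], [-5, 2, -1]]

Isolating P: multiply by T⁻¹ from the left and K⁻¹ from the right, so P = T⁻¹CK⁻¹.
T has determinant 3; T⁻¹ = [[3, 2, -1], [-19/3, -13/3, 5/3], [2/3, 2/3, -1/3]].
det K = 2; the adjugate gives K⁻¹ = [[-2, -1, 1], [1/2, 1/2, -1], [-1, -1, 1]].
T⁻¹C = [[0, -2, -2], [-1, 4, 2], [7, -2, -10]].
P = (T⁻¹C)K⁻¹ = [[1, 1, 0], [2, 1, -3], [-5, 2, -1]].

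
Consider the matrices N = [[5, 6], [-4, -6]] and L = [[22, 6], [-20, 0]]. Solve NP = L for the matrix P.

Left-multiplying both sides by N⁻¹ gives P = N⁻¹L.
N has determinant -6; N⁻¹ = [[1, 1], [-2/3, -5/6]].
P = N⁻¹L = [[1, 1], [-2/3, -5/6]] · [[22, 6], [-20, 0]] = [[2, 6], [2, -4]].

P = [[2, 6], [2, -4]]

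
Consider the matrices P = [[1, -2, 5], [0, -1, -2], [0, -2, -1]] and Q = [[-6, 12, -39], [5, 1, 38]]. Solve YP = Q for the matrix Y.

Y = [[-6, 6, -3], [5, -5, -3]]

P is on the right of Y, so right-multiply by P⁻¹: Y = QP⁻¹.
det P = -3; the adjugate gives P⁻¹ = [[1, 4, -3], [0, 1/3, -2/3], [0, -2/3, 1/3]].
Y = QP⁻¹ = [[-6, 12, -39], [5, 1, 38]] · [[1, 4, -3], [0, 1/3, -2/3], [0, -2/3, 1/3]] = [[-6, 6, -3], [5, -5, -3]].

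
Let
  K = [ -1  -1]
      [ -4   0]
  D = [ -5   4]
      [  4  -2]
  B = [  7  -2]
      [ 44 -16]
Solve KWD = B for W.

W = [[-1, -4], [0, 1]]

Left-multiply by K⁻¹ and right-multiply by D⁻¹: W = K⁻¹BD⁻¹.
det K = -4, so K⁻¹ = [[0, -1/4], [-1, 1/4]].
det D = -6; the adjugate gives D⁻¹ = [[1/3, 2/3], [2/3, 5/6]].
K⁻¹B = [[-11, 4], [4, -2]].
W = (K⁻¹B)D⁻¹ = [[-1, -4], [0, 1]].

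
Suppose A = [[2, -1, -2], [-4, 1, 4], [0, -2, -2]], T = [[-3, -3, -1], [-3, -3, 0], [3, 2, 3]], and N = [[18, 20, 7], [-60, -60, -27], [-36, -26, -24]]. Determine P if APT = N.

Left-multiply by A⁻¹ and right-multiply by T⁻¹: P = A⁻¹NT⁻¹.
A has determinant 4; A⁻¹ = [[3/2, 1/2, -1/2], [-2, -1, 0], [2, 1, -1/2]].
T has determinant -3; T⁻¹ = [[3, -7/3, 1], [-3, 2, -1], [-1, 1, 0]].
A⁻¹N = [[15, 13, 9], [24, 20, 13], [-6, -7, -1]].
P = (A⁻¹N)T⁻¹ = [[-3, 0, 2], [-1, -3, 4], [4, -1, 1]].

P = [[-3, 0, 2], [-1, -3, 4], [4, -1, 1]]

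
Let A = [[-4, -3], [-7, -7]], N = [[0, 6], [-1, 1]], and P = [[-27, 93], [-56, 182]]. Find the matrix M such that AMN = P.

Isolating M: multiply by A⁻¹ from the left and N⁻¹ from the right, so M = A⁻¹PN⁻¹.
A has determinant 7; A⁻¹ = [[-1, 3/7], [1, -4/7]].
det N = 6, so N⁻¹ = [[1/6, -1], [1/6, 0]].
A⁻¹P = [[3, -15], [5, -11]].
M = (A⁻¹P)N⁻¹ = [[-2, -3], [-1, -5]].

M = [[-2, -3], [-1, -5]]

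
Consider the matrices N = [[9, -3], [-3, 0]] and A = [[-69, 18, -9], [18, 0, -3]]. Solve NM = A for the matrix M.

M = [[-6, 0, 1], [5, -6, 6]]

N is on the left of M, so left-multiply by N⁻¹: M = N⁻¹A.
N has determinant -9; N⁻¹ = [[0, -1/3], [-1/3, -1]].
M = N⁻¹A = [[0, -1/3], [-1/3, -1]] · [[-69, 18, -9], [18, 0, -3]] = [[-6, 0, 1], [5, -6, 6]].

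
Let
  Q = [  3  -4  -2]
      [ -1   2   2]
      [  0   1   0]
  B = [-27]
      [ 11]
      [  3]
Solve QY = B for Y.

Left-multiplying both sides by Q⁻¹ gives Y = Q⁻¹B.
det Q = -4, so Q⁻¹ = [[1/2, 1/2, 1], [0, 0, 1], [1/4, 3/4, -1/2]].
Y = Q⁻¹B = [[1/2, 1/2, 1], [0, 0, 1], [1/4, 3/4, -1/2]] · [[-27], [11], [3]] = [[-5], [3], [0]].

Y = [[-5], [3], [0]]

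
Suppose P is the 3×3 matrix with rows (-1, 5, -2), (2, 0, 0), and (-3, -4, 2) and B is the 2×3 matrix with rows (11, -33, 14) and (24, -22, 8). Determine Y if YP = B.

Y = [[-5, 6, 2], [-6, 6, -2]]

P is on the right of Y, so right-multiply by P⁻¹: Y = BP⁻¹.
det P = -4; the adjugate gives P⁻¹ = [[0, 1/2, 0], [1, 2, 1], [2, 19/4, 5/2]].
Y = BP⁻¹ = [[11, -33, 14], [24, -22, 8]] · [[0, 1/2, 0], [1, 2, 1], [2, 19/4, 5/2]] = [[-5, 6, 2], [-6, 6, -2]].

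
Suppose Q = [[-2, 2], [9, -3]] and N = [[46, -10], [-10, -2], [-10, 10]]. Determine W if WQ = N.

W = [[4, 6], [-4, -2], [5, 0]]

Since Q sits to the right of W, W = NQ⁻¹.
det Q = -12, so Q⁻¹ = [[1/4, 1/6], [3/4, 1/6]].
W = NQ⁻¹ = [[46, -10], [-10, -2], [-10, 10]] · [[1/4, 1/6], [3/4, 1/6]] = [[4, 6], [-4, -2], [5, 0]].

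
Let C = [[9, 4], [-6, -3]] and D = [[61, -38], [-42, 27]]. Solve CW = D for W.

W = [[5, -2], [4, -5]]

C is on the left of W, so left-multiply by C⁻¹: W = C⁻¹D.
C has determinant -3; C⁻¹ = [[1, 4/3], [-2, -3]].
W = C⁻¹D = [[1, 4/3], [-2, -3]] · [[61, -38], [-42, 27]] = [[5, -2], [4, -5]].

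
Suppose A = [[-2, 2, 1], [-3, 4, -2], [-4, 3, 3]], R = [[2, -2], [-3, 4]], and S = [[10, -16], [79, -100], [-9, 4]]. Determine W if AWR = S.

W = [[0, -1], [0, -5], [-4, 2]]

Left-multiply by A⁻¹ and right-multiply by R⁻¹: W = A⁻¹SR⁻¹.
A has determinant 5; A⁻¹ = [[18/5, -3/5, -8/5], [17/5, -2/5, -7/5], [7/5, -2/5, -2/5]].
det R = 2, so R⁻¹ = [[2, 1], [3/2, 1]].
A⁻¹S = [[3, -4], [15, -20], [-14, 16]].
W = (A⁻¹S)R⁻¹ = [[0, -1], [0, -5], [-4, 2]].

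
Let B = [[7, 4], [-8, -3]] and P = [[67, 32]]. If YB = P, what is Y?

Y = [[5, -4]]

B is on the right of Y, so right-multiply by B⁻¹: Y = PB⁻¹.
det B = 11; the adjugate gives B⁻¹ = [[-3/11, -4/11], [8/11, 7/11]].
Y = PB⁻¹ = [[67, 32]] · [[-3/11, -4/11], [8/11, 7/11]] = [[5, -4]].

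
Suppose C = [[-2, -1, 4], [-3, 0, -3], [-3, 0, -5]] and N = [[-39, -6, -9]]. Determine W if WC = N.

Right-multiplying both sides by C⁻¹ gives W = NC⁻¹.
det C = 6; the adjugate gives C⁻¹ = [[0, -5/6, 1/2], [-1, 11/3, -3], [0, 1/2, -1/2]].
W = NC⁻¹ = [[-39, -6, -9]] · [[0, -5/6, 1/2], [-1, 11/3, -3], [0, 1/2, -1/2]] = [[6, 6, 3]].

W = [[6, 6, 3]]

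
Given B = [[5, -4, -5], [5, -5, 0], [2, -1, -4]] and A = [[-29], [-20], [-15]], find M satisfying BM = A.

B is on the left of M, so left-multiply by B⁻¹: M = B⁻¹A.
det B = -5; the adjugate gives B⁻¹ = [[-4, 11/5, 5], [-4, 2, 5], [-1, 3/5, 1]].
M = B⁻¹A = [[-4, 11/5, 5], [-4, 2, 5], [-1, 3/5, 1]] · [[-29], [-20], [-15]] = [[-3], [1], [2]].

M = [[-3], [1], [2]]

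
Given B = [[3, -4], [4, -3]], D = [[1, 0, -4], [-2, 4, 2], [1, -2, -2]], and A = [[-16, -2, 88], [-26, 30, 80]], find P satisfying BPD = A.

P = B⁻¹AD⁻¹ (apply B⁻¹ on the left and D⁻¹ on the right).
det B = 7; the adjugate gives B⁻¹ = [[-3/7, 4/7], [-4/7, 3/7]].
det D = -4; the adjugate gives D⁻¹ = [[1, -2, -4], [1/2, -1/2, -3/2], [0, -1/2, -1]].
B⁻¹A = [[-8, 18, 8], [-2, 14, -16]].
P = (B⁻¹A)D⁻¹ = [[1, 3, -3], [5, 5, 3]].

P = [[1, 3, -3], [5, 5, 3]]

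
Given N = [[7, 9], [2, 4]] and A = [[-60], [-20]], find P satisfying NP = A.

P = [[-6], [-2]]

N is on the left of P, so left-multiply by N⁻¹: P = N⁻¹A.
det N = 10, so N⁻¹ = [[2/5, -9/10], [-1/5, 7/10]].
P = N⁻¹A = [[2/5, -9/10], [-1/5, 7/10]] · [[-60], [-20]] = [[-6], [-2]].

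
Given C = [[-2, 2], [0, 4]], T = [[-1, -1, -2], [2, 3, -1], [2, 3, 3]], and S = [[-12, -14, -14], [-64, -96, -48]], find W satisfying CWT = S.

W = [[-4, -2, -5], [0, -3, -5]]

W = C⁻¹ST⁻¹ (apply C⁻¹ on the left and T⁻¹ on the right).
det C = -8; the adjugate gives C⁻¹ = [[-1/2, 1/4], [0, 1/4]].
T has determinant -4; T⁻¹ = [[-3, 3/4, -7/4], [2, -1/4, 5/4], [0, -1/4, 1/4]].
C⁻¹S = [[-10, -17, -5], [-16, -24, -12]].
W = (C⁻¹S)T⁻¹ = [[-4, -2, -5], [0, -3, -5]].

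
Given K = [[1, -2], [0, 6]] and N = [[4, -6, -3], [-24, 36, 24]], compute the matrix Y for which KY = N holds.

K is on the left of Y, so left-multiply by K⁻¹: Y = K⁻¹N.
det K = 6; the adjugate gives K⁻¹ = [[1, 1/3], [0, 1/6]].
Y = K⁻¹N = [[1, 1/3], [0, 1/6]] · [[4, -6, -3], [-24, 36, 24]] = [[-4, 6, 5], [-4, 6, 4]].

Y = [[-4, 6, 5], [-4, 6, 4]]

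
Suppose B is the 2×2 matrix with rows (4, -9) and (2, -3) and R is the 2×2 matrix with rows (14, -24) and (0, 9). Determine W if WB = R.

B is on the right of W, so right-multiply by B⁻¹: W = RB⁻¹.
det B = 6, so B⁻¹ = [[-1/2, 3/2], [-1/3, 2/3]].
W = RB⁻¹ = [[14, -24], [0, 9]] · [[-1/2, 3/2], [-1/3, 2/3]] = [[1, 5], [-3, 6]].

W = [[1, 5], [-3, 6]]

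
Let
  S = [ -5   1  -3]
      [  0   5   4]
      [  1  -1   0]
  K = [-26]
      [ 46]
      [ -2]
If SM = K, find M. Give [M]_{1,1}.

S is on the left of M, so left-multiply by S⁻¹: M = S⁻¹K.
S has determinant -1; S⁻¹ = [[-4, -3, -19], [-4, -3, -20], [5, 4, 25]].
M = S⁻¹K = [[-4, -3, -19], [-4, -3, -20], [5, 4, 25]] · [[-26], [46], [-2]] = [[4], [6], [4]].

4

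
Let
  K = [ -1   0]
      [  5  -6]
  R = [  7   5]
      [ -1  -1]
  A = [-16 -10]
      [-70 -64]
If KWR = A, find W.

Isolating W: multiply by K⁻¹ from the left and R⁻¹ from the right, so W = K⁻¹AR⁻¹.
det K = 6; the adjugate gives K⁻¹ = [[-1, 0], [-5/6, -1/6]].
det R = -2, so R⁻¹ = [[1/2, 5/2], [-1/2, -7/2]].
K⁻¹A = [[16, 10], [25, 19]].
W = (K⁻¹A)R⁻¹ = [[3, 5], [3, -4]].

W = [[3, 5], [3, -4]]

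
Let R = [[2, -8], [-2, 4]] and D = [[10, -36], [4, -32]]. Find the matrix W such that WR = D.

W = [[4, -1], [6, 4]]

Since R sits to the right of W, W = DR⁻¹.
det R = -8; the adjugate gives R⁻¹ = [[-1/2, -1], [-1/4, -1/4]].
W = DR⁻¹ = [[10, -36], [4, -32]] · [[-1/2, -1], [-1/4, -1/4]] = [[4, -1], [6, 4]].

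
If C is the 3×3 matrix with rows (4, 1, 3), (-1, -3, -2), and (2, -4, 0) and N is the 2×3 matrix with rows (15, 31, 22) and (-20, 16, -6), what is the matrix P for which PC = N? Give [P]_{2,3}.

Since C sits to the right of P, P = NC⁻¹.
C has determinant -6; C⁻¹ = [[4/3, 2, -7/6], [2/3, 1, -5/6], [-5/3, -3, 11/6]].
P = NC⁻¹ = [[15, 31, 22], [-20, 16, -6]] · [[4/3, 2, -7/6], [2/3, 1, -5/6], [-5/3, -3, 11/6]] = [[4, -5, -3], [-6, -6, -1]].

-1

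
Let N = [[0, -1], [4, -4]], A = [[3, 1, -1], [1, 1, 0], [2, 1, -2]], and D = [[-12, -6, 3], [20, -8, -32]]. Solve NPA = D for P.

P = [[5, -4, 3], [3, 3, 0]]

Isolating P: multiply by N⁻¹ from the left and A⁻¹ from the right, so P = N⁻¹DA⁻¹.
N has determinant 4; N⁻¹ = [[-1, 1/4], [-1, 0]].
det A = -3, so A⁻¹ = [[2/3, -1/3, -1/3], [-2/3, 4/3, 1/3], [1/3, 1/3, -2/3]].
N⁻¹D = [[17, 4, -11], [12, 6, -3]].
P = (N⁻¹D)A⁻¹ = [[5, -4, 3], [3, 3, 0]].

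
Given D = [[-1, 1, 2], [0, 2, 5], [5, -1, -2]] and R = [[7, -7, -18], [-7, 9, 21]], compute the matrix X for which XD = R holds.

Right-multiplying both sides by D⁻¹ gives X = RD⁻¹.
D has determinant 4; D⁻¹ = [[1/4, 0, 1/4], [25/4, -2, 5/4], [-5/2, 1, -1/2]].
X = RD⁻¹ = [[7, -7, -18], [-7, 9, 21]] · [[1/4, 0, 1/4], [25/4, -2, 5/4], [-5/2, 1, -1/2]] = [[3, -4, 2], [2, 3, -1]].

X = [[3, -4, 2], [2, 3, -1]]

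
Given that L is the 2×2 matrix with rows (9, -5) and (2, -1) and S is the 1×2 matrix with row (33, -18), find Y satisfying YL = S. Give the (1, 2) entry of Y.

3

Since L sits to the right of Y, Y = SL⁻¹.
det L = 1, so L⁻¹ = [[-1, 5], [-2, 9]].
Y = SL⁻¹ = [[33, -18]] · [[-1, 5], [-2, 9]] = [[3, 3]].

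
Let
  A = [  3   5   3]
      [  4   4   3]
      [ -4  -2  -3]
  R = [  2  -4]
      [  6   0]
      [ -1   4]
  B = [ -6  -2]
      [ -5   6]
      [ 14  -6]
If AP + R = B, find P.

AP = B − R = [[-8, 2], [-11, 6], [15, -10]].
Since A multiplies P on the left, P = A⁻¹(B − R).
det A = 6, so A⁻¹ = [[-1, 3/2, 1/2], [0, 1/2, 1/2], [4/3, -7/3, -4/3]].
P = A⁻¹(B − R) = [[-1, 2], [2, -2], [-5, 2]].

P = [[-1, 2], [2, -2], [-5, 2]]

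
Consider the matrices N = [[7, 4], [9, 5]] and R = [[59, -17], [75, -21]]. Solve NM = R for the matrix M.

M = [[5, 1], [6, -6]]

Since N multiplies M on the left, M = N⁻¹R.
det N = -1; the adjugate gives N⁻¹ = [[-5, 4], [9, -7]].
M = N⁻¹R = [[-5, 4], [9, -7]] · [[59, -17], [75, -21]] = [[5, 1], [6, -6]].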